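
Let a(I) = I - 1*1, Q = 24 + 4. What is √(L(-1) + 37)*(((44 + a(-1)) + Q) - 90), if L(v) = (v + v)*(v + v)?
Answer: -20*√41 ≈ -128.06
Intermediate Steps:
Q = 28
a(I) = -1 + I (a(I) = I - 1 = -1 + I)
L(v) = 4*v² (L(v) = (2*v)*(2*v) = 4*v²)
√(L(-1) + 37)*(((44 + a(-1)) + Q) - 90) = √(4*(-1)² + 37)*(((44 + (-1 - 1)) + 28) - 90) = √(4*1 + 37)*(((44 - 2) + 28) - 90) = √(4 + 37)*((42 + 28) - 90) = √41*(70 - 90) = √41*(-20) = -20*√41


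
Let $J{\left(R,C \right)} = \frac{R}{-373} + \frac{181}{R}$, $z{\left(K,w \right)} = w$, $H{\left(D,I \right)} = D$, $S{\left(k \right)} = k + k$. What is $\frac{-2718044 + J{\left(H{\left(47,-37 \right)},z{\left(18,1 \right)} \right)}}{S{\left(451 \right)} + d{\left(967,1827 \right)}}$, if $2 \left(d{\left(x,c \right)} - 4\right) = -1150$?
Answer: $- \frac{47649964060}{5802761} \approx -8211.6$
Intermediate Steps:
$S{\left(k \right)} = 2 k$
$d{\left(x,c \right)} = -571$ ($d{\left(x,c \right)} = 4 + \frac{1}{2} \left(-1150\right) = 4 - 575 = -571$)
$J{\left(R,C \right)} = \frac{181}{R} - \frac{R}{373}$ ($J{\left(R,C \right)} = R \left(- \frac{1}{373}\right) + \frac{181}{R} = - \frac{R}{373} + \frac{181}{R} = \frac{181}{R} - \frac{R}{373}$)
$\frac{-2718044 + J{\left(H{\left(47,-37 \right)},z{\left(18,1 \right)} \right)}}{S{\left(451 \right)} + d{\left(967,1827 \right)}} = \frac{-2718044 + \left(\frac{181}{47} - \frac{47}{373}\right)}{2 \cdot 451 - 571} = \frac{-2718044 + \left(181 \cdot \frac{1}{47} - \frac{47}{373}\right)}{902 - 571} = \frac{-2718044 + \left(\frac{181}{47} - \frac{47}{373}\right)}{331} = \left(-2718044 + \frac{65304}{17531}\right) \frac{1}{331} = \left(- \frac{47649964060}{17531}\right) \frac{1}{331} = - \frac{47649964060}{5802761}$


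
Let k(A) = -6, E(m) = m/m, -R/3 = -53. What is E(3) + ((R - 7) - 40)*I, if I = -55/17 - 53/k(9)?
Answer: 32027/51 ≈ 627.98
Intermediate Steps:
R = 159 (R = -3*(-53) = 159)
E(m) = 1
I = 571/102 (I = -55/17 - 53/(-6) = -55*1/17 - 53*(-1/6) = -55/17 + 53/6 = 571/102 ≈ 5.5980)
E(3) + ((R - 7) - 40)*I = 1 + ((159 - 7) - 40)*(571/102) = 1 + (152 - 40)*(571/102) = 1 + 112*(571/102) = 1 + 31976/51 = 32027/51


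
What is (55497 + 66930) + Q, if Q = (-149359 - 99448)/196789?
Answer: 24092038096/196789 ≈ 1.2243e+5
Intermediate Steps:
Q = -248807/196789 (Q = -248807*1/196789 = -248807/196789 ≈ -1.2643)
(55497 + 66930) + Q = (55497 + 66930) - 248807/196789 = 122427 - 248807/196789 = 24092038096/196789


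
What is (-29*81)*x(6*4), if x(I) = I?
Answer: -56376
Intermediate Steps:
(-29*81)*x(6*4) = (-29*81)*(6*4) = -2349*24 = -56376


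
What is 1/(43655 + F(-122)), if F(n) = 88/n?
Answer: 61/2662911 ≈ 2.2907e-5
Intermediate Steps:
1/(43655 + F(-122)) = 1/(43655 + 88/(-122)) = 1/(43655 + 88*(-1/122)) = 1/(43655 - 44/61) = 1/(2662911/61) = 61/2662911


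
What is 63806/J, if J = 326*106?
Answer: 31903/17278 ≈ 1.8465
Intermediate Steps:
J = 34556
63806/J = 63806/34556 = 63806*(1/34556) = 31903/17278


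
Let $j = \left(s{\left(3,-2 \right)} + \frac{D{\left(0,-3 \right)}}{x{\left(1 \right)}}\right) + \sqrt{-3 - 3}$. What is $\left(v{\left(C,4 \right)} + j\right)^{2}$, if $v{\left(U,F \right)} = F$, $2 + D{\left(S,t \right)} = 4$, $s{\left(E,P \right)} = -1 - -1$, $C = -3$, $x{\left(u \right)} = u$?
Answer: $\left(6 + i \sqrt{6}\right)^{2} \approx 30.0 + 29.394 i$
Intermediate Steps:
$s{\left(E,P \right)} = 0$ ($s{\left(E,P \right)} = -1 + 1 = 0$)
$D{\left(S,t \right)} = 2$ ($D{\left(S,t \right)} = -2 + 4 = 2$)
$j = 2 + i \sqrt{6}$ ($j = \left(0 + \frac{2}{1}\right) + \sqrt{-3 - 3} = \left(0 + 2 \cdot 1\right) + \sqrt{-6} = \left(0 + 2\right) + i \sqrt{6} = 2 + i \sqrt{6} \approx 2.0 + 2.4495 i$)
$\left(v{\left(C,4 \right)} + j\right)^{2} = \left(4 + \left(2 + i \sqrt{6}\right)\right)^{2} = \left(6 + i \sqrt{6}\right)^{2}$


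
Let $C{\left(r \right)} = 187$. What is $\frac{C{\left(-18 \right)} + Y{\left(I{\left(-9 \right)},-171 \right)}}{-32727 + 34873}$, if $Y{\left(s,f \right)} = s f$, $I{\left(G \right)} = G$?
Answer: $\frac{863}{1073} \approx 0.80429$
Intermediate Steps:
$Y{\left(s,f \right)} = f s$
$\frac{C{\left(-18 \right)} + Y{\left(I{\left(-9 \right)},-171 \right)}}{-32727 + 34873} = \frac{187 - -1539}{-32727 + 34873} = \frac{187 + 1539}{2146} = 1726 \cdot \frac{1}{2146} = \frac{863}{1073}$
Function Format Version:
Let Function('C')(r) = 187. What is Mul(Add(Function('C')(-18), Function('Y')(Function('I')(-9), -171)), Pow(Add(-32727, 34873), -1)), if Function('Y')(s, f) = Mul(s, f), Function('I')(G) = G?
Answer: Rational(863, 1073) ≈ 0.80429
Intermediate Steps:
Function('Y')(s, f) = Mul(f, s)
Mul(Add(Function('C')(-18), Function('Y')(Function('I')(-9), -171)), Pow(Add(-32727, 34873), -1)) = Mul(Add(187, Mul(-171, -9)), Pow(Add(-32727, 34873), -1)) = Mul(Add(187, 1539), Pow(2146, -1)) = Mul(1726, Rational(1, 2146)) = Rational(863, 1073)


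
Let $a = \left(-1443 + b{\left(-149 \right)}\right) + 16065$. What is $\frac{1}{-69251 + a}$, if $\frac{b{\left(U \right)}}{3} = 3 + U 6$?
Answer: $- \frac{1}{57302} \approx -1.7451 \cdot 10^{-5}$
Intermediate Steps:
$b{\left(U \right)} = 9 + 18 U$ ($b{\left(U \right)} = 3 \left(3 + U 6\right) = 3 \left(3 + 6 U\right) = 9 + 18 U$)
$a = 11949$ ($a = \left(-1443 + \left(9 + 18 \left(-149\right)\right)\right) + 16065 = \left(-1443 + \left(9 - 2682\right)\right) + 16065 = \left(-1443 - 2673\right) + 16065 = -4116 + 16065 = 11949$)
$\frac{1}{-69251 + a} = \frac{1}{-69251 + 11949} = \frac{1}{-57302} = - \frac{1}{57302}$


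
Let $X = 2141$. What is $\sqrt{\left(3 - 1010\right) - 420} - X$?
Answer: $-2141 + i \sqrt{1427} \approx -2141.0 + 37.776 i$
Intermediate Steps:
$\sqrt{\left(3 - 1010\right) - 420} - X = \sqrt{\left(3 - 1010\right) - 420} - 2141 = \sqrt{-1007 - 420} - 2141 = \sqrt{-1427} - 2141 = i \sqrt{1427} - 2141 = -2141 + i \sqrt{1427}$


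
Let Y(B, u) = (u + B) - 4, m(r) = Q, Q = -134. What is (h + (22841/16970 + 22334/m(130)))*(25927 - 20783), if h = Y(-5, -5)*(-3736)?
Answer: 152471121187324/568495 ≈ 2.6820e+8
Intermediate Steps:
m(r) = -134
Y(B, u) = -4 + B + u (Y(B, u) = (B + u) - 4 = -4 + B + u)
h = 52304 (h = (-4 - 5 - 5)*(-3736) = -14*(-3736) = 52304)
(h + (22841/16970 + 22334/m(130)))*(25927 - 20783) = (52304 + (22841/16970 + 22334/(-134)))*(25927 - 20783) = (52304 + (22841*(1/16970) + 22334*(-1/134)))*5144 = (52304 + (22841/16970 - 11167/67))*5144 = (52304 - 187973643/1136990)*5144 = (59281151317/1136990)*5144 = 152471121187324/568495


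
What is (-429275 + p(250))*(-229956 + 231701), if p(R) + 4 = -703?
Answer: -750318590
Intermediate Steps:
p(R) = -707 (p(R) = -4 - 703 = -707)
(-429275 + p(250))*(-229956 + 231701) = (-429275 - 707)*(-229956 + 231701) = -429982*1745 = -750318590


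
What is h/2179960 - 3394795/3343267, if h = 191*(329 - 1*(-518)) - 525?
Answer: -1715352204479/1822047082330 ≈ -0.94144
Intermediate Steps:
h = 161252 (h = 191*(329 + 518) - 525 = 191*847 - 525 = 161777 - 525 = 161252)
h/2179960 - 3394795/3343267 = 161252/2179960 - 3394795/3343267 = 161252*(1/2179960) - 3394795*1/3343267 = 40313/544990 - 3394795/3343267 = -1715352204479/1822047082330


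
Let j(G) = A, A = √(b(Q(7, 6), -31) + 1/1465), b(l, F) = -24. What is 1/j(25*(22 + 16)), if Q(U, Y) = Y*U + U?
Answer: -I*√51507935/35159 ≈ -0.20413*I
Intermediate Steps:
Q(U, Y) = U + U*Y (Q(U, Y) = U*Y + U = U + U*Y)
A = I*√51507935/1465 (A = √(-24 + 1/1465) = √(-35159/1465) = I*√51507935/1465 ≈ 4.8989*I)
j(G) = I*√51507935/1465
1/j(25*(22 + 16)) = 1/(I*√51507935/1465) = -I*√51507935/35159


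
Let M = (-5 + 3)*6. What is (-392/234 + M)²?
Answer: 2560000/13689 ≈ 187.01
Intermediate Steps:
M = -12 (M = -2*6 = -12)
(-392/234 + M)² = (-392/234 - 12)² = (-392*1/234 - 12)² = (-196/117 - 12)² = (-1600/117)² = 2560000/13689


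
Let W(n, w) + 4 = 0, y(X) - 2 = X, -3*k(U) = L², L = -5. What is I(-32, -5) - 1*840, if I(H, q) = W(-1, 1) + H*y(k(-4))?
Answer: -1924/3 ≈ -641.33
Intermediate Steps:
k(U) = -25/3 (k(U) = -⅓*(-5)² = -⅓*25 = -25/3)
y(X) = 2 + X
W(n, w) = -4 (W(n, w) = -4 + 0 = -4)
I(H, q) = -4 - 19*H/3 (I(H, q) = -4 + H*(2 - 25/3) = -4 + H*(-19/3) = -4 - 19*H/3)
I(-32, -5) - 1*840 = (-4 - 19/3*(-32)) - 1*840 = (-4 + 608/3) - 840 = 596/3 - 840 = -1924/3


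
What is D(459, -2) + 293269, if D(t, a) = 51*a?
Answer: 293167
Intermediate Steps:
D(459, -2) + 293269 = 51*(-2) + 293269 = -102 + 293269 = 293167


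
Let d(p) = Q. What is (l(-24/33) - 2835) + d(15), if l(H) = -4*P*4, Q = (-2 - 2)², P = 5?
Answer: -2899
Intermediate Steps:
Q = 16 (Q = (-4)² = 16)
d(p) = 16
l(H) = -80 (l(H) = -4*5*4 = -20*4 = -80)
(l(-24/33) - 2835) + d(15) = (-80 - 2835) + 16 = -2915 + 16 = -2899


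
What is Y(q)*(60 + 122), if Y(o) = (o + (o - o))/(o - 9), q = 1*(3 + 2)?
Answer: -455/2 ≈ -227.50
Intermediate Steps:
q = 5 (q = 1*5 = 5)
Y(o) = o/(-9 + o) (Y(o) = (o + 0)/(-9 + o) = o/(-9 + o))
Y(q)*(60 + 122) = (5/(-9 + 5))*(60 + 122) = (5/(-4))*182 = (5*(-¼))*182 = -5/4*182 = -455/2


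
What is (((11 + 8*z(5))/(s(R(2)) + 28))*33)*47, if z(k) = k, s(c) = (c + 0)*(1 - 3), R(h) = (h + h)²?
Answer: -79101/4 ≈ -19775.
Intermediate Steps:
R(h) = 4*h² (R(h) = (2*h)² = 4*h²)
s(c) = -2*c (s(c) = c*(-2) = -2*c)
(((11 + 8*z(5))/(s(R(2)) + 28))*33)*47 = (((11 + 8*5)/(-8*2² + 28))*33)*47 = (((11 + 40)/(-8*4 + 28))*33)*47 = ((51/(-2*16 + 28))*33)*47 = ((51/(-32 + 28))*33)*47 = ((51/(-4))*33)*47 = ((51*(-¼))*33)*47 = -51/4*33*47 = -1683/4*47 = -79101/4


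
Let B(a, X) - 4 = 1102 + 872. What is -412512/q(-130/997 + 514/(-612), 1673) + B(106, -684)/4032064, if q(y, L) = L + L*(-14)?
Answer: 831658902145/43846679968 ≈ 18.967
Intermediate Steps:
B(a, X) = 1978 (B(a, X) = 4 + (1102 + 872) = 4 + 1974 = 1978)
q(y, L) = -13*L (q(y, L) = L - 14*L = -13*L)
-412512/q(-130/997 + 514/(-612), 1673) + B(106, -684)/4032064 = -412512/((-13*1673)) + 1978/4032064 = -412512/(-21749) + 1978*(1/4032064) = -412512*(-1/21749) + 989/2016032 = 412512/21749 + 989/2016032 = 831658902145/43846679968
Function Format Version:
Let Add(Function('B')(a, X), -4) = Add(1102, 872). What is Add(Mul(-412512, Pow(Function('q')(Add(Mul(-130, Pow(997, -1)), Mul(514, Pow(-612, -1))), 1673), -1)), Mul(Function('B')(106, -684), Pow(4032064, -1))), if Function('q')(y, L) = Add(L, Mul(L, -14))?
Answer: Rational(831658902145, 43846679968) ≈ 18.967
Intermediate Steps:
Function('B')(a, X) = 1978 (Function('B')(a, X) = Add(4, Add(1102, 872)) = Add(4, 1974) = 1978)
Function('q')(y, L) = Mul(-13, L) (Function('q')(y, L) = Add(L, Mul(-14, L)) = Mul(-13, L))
Add(Mul(-412512, Pow(Function('q')(Add(Mul(-130, Pow(997, -1)), Mul(514, Pow(-612, -1))), 1673), -1)), Mul(Function('B')(106, -684), Pow(4032064, -1))) = Add(Mul(-412512, Pow(Mul(-13, 1673), -1)), Mul(1978, Pow(4032064, -1))) = Add(Mul(-412512, Pow(-21749, -1)), Mul(1978, Rational(1, 4032064))) = Add(Mul(-412512, Rational(-1, 21749)), Rational(989, 2016032)) = Add(Rational(412512, 21749), Rational(989, 2016032)) = Rational(831658902145, 43846679968)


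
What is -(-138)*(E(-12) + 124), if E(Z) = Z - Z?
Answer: 17112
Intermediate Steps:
E(Z) = 0
-(-138)*(E(-12) + 124) = -(-138)*(0 + 124) = -(-138)*124 = -1*(-17112) = 17112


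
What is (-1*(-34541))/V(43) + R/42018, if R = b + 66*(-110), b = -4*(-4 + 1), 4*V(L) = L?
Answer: 967510548/301129 ≈ 3212.9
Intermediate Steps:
V(L) = L/4
b = 12 (b = -4*(-3) = 12)
R = -7248 (R = 12 + 66*(-110) = 12 - 7260 = -7248)
(-1*(-34541))/V(43) + R/42018 = (-1*(-34541))/(((¼)*43)) - 7248/42018 = 34541/(43/4) - 7248*1/42018 = 34541*(4/43) - 1208/7003 = 138164/43 - 1208/7003 = 967510548/301129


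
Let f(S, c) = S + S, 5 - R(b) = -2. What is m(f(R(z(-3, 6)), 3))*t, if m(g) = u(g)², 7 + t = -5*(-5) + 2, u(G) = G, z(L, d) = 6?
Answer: 3920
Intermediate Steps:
R(b) = 7 (R(b) = 5 - 1*(-2) = 5 + 2 = 7)
f(S, c) = 2*S
t = 20 (t = -7 + (-5*(-5) + 2) = -7 + (25 + 2) = -7 + 27 = 20)
m(g) = g²
m(f(R(z(-3, 6)), 3))*t = (2*7)²*20 = 14²*20 = 196*20 = 3920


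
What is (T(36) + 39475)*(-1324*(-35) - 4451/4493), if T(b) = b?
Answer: 8226236388359/4493 ≈ 1.8309e+9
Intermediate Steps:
(T(36) + 39475)*(-1324*(-35) - 4451/4493) = (36 + 39475)*(-1324*(-35) - 4451/4493) = 39511*(46340 - 4451*1/4493) = 39511*(46340 - 4451/4493) = 39511*(208201169/4493) = 8226236388359/4493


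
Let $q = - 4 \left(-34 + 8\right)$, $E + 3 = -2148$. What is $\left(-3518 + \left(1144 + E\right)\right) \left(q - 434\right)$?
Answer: $1493250$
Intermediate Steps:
$E = -2151$ ($E = -3 - 2148 = -2151$)
$q = 104$ ($q = \left(-4\right) \left(-26\right) = 104$)
$\left(-3518 + \left(1144 + E\right)\right) \left(q - 434\right) = \left(-3518 + \left(1144 - 2151\right)\right) \left(104 - 434\right) = \left(-3518 - 1007\right) \left(-330\right) = \left(-4525\right) \left(-330\right) = 1493250$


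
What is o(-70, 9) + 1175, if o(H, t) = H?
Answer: 1105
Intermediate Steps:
o(-70, 9) + 1175 = -70 + 1175 = 1105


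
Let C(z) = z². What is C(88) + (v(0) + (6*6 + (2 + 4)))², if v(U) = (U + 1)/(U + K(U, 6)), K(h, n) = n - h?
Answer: 342793/36 ≈ 9522.0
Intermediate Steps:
v(U) = ⅙ + U/6 (v(U) = (U + 1)/(U + (6 - U)) = (1 + U)/6 = (1 + U)*(⅙) = ⅙ + U/6)
C(88) + (v(0) + (6*6 + (2 + 4)))² = 88² + ((⅙ + (⅙)*0) + (6*6 + (2 + 4)))² = 7744 + ((⅙ + 0) + (36 + 6))² = 7744 + (⅙ + 42)² = 7744 + (253/6)² = 7744 + 64009/36 = 342793/36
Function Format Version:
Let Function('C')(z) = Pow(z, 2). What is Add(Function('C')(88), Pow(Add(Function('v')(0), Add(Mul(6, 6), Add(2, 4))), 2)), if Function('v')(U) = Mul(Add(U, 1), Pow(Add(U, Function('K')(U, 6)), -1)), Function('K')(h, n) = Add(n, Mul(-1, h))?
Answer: Rational(342793, 36) ≈ 9522.0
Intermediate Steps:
Function('v')(U) = Add(Rational(1, 6), Mul(Rational(1, 6), U)) (Function('v')(U) = Mul(Add(U, 1), Pow(Add(U, Add(6, Mul(-1, U))), -1)) = Mul(Add(1, U), Pow(6, -1)) = Mul(Add(1, U), Rational(1, 6)) = Add(Rational(1, 6), Mul(Rational(1, 6), U)))
Add(Function('C')(88), Pow(Add(Function('v')(0), Add(Mul(6, 6), Add(2, 4))), 2)) = Add(Pow(88, 2), Pow(Add(Add(Rational(1, 6), Mul(Rational(1, 6), 0)), Add(Mul(6, 6), Add(2, 4))), 2)) = Add(7744, Pow(Add(Add(Rational(1, 6), 0), Add(36, 6)), 2)) = Add(7744, Pow(Add(Rational(1, 6), 42), 2)) = Add(7744, Pow(Rational(253, 6), 2)) = Add(7744, Rational(64009, 36)) = Rational(342793, 36)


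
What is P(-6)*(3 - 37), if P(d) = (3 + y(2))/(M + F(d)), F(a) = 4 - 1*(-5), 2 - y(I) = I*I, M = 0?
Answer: -34/9 ≈ -3.7778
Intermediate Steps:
y(I) = 2 - I² (y(I) = 2 - I*I = 2 - I²)
F(a) = 9 (F(a) = 4 + 5 = 9)
P(d) = ⅑ (P(d) = (3 + (2 - 1*2²))/(0 + 9) = (3 + (2 - 1*4))/9 = (3 + (2 - 4))*(⅑) = (3 - 2)*(⅑) = 1*(⅑) = ⅑)
P(-6)*(3 - 37) = (3 - 37)/9 = (⅑)*(-34) = -34/9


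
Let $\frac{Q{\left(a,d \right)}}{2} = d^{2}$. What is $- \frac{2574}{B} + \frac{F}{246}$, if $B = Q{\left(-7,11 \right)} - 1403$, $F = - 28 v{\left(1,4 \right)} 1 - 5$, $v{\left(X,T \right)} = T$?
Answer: $\frac{18421}{10578} \approx 1.7414$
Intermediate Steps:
$Q{\left(a,d \right)} = 2 d^{2}$
$F = -117$ ($F = - 28 \cdot 4 \cdot 1 - 5 = \left(-28\right) 4 - 5 = -112 - 5 = -117$)
$B = -1161$ ($B = 2 \cdot 11^{2} - 1403 = 2 \cdot 121 - 1403 = 242 - 1403 = -1161$)
$- \frac{2574}{B} + \frac{F}{246} = - \frac{2574}{-1161} - \frac{117}{246} = \left(-2574\right) \left(- \frac{1}{1161}\right) - \frac{39}{82} = \frac{286}{129} - \frac{39}{82} = \frac{18421}{10578}$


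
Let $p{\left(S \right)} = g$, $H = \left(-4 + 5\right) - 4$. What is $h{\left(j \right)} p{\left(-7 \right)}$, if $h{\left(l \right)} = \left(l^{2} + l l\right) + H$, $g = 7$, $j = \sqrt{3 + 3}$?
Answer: $63$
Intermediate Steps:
$H = -3$ ($H = 1 - 4 = -3$)
$j = \sqrt{6} \approx 2.4495$
$p{\left(S \right)} = 7$
$h{\left(l \right)} = -3 + 2 l^{2}$ ($h{\left(l \right)} = \left(l^{2} + l l\right) - 3 = \left(l^{2} + l^{2}\right) - 3 = 2 l^{2} - 3 = -3 + 2 l^{2}$)
$h{\left(j \right)} p{\left(-7 \right)} = \left(-3 + 2 \left(\sqrt{6}\right)^{2}\right) 7 = \left(-3 + 2 \cdot 6\right) 7 = \left(-3 + 12\right) 7 = 9 \cdot 7 = 63$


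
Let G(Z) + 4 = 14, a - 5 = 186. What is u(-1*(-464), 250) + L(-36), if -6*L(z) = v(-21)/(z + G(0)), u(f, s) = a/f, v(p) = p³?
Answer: -355609/6032 ≈ -58.954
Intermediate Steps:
a = 191 (a = 5 + 186 = 191)
G(Z) = 10 (G(Z) = -4 + 14 = 10)
u(f, s) = 191/f
L(z) = 3087/(2*(10 + z)) (L(z) = -(-21)³/(6*(z + 10)) = -(-3087)/(2*(10 + z)) = 3087/(2*(10 + z)))
u(-1*(-464), 250) + L(-36) = 191/((-1*(-464))) + 3087/(2*(10 - 36)) = 191/464 + (3087/2)/(-26) = 191*(1/464) + (3087/2)*(-1/26) = 191/464 - 3087/52 = -355609/6032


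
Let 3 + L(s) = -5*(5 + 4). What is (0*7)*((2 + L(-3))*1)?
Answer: 0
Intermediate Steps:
L(s) = -48 (L(s) = -3 - 5*(5 + 4) = -3 - 5*9 = -3 - 45 = -48)
(0*7)*((2 + L(-3))*1) = (0*7)*((2 - 48)*1) = 0*(-46*1) = 0*(-46) = 0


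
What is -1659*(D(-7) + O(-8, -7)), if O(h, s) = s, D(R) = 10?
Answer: -4977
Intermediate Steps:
-1659*(D(-7) + O(-8, -7)) = -1659*(10 - 7) = -1659*3 = -4977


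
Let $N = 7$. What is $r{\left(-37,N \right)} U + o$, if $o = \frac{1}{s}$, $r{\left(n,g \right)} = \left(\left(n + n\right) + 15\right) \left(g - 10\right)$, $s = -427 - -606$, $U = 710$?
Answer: $\frac{22494931}{179} \approx 1.2567 \cdot 10^{5}$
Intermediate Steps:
$s = 179$ ($s = -427 + 606 = 179$)
$r{\left(n,g \right)} = \left(-10 + g\right) \left(15 + 2 n\right)$ ($r{\left(n,g \right)} = \left(2 n + 15\right) \left(-10 + g\right) = \left(15 + 2 n\right) \left(-10 + g\right) = \left(-10 + g\right) \left(15 + 2 n\right)$)
$o = \frac{1}{179} \approx 0.0055866$
$r{\left(-37,N \right)} U + o = \left(-150 - -740 + 15 \cdot 7 + 2 \cdot 7 \left(-37\right)\right) 710 + \frac{1}{179} = \left(-150 + 740 + 105 - 518\right) 710 + \frac{1}{179} = 177 \cdot 710 + \frac{1}{179} = 125670 + \frac{1}{179} = \frac{22494931}{179}$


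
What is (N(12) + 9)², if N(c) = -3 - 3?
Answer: 9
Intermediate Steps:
N(c) = -6
(N(12) + 9)² = (-6 + 9)² = 3² = 9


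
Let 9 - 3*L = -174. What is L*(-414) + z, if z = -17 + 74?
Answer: -25197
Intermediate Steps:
L = 61 (L = 3 - 1/3*(-174) = 3 + 58 = 61)
z = 57
L*(-414) + z = 61*(-414) + 57 = -25254 + 57 = -25197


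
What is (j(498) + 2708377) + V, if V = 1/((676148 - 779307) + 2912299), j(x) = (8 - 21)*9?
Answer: 7607881496401/2809140 ≈ 2.7083e+6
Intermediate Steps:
j(x) = -117 (j(x) = -13*9 = -117)
V = 1/2809140 (V = 1/(-103159 + 2912299) = 1/2809140 ≈ 3.5598e-7)
(j(498) + 2708377) + V = (-117 + 2708377) + 1/2809140 = 2708260 + 1/2809140 = 7607881496401/2809140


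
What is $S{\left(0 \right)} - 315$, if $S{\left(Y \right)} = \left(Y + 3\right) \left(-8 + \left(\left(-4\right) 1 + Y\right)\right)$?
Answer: $-351$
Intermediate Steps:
$S{\left(Y \right)} = \left(-12 + Y\right) \left(3 + Y\right)$ ($S{\left(Y \right)} = \left(3 + Y\right) \left(-8 + \left(-4 + Y\right)\right) = \left(3 + Y\right) \left(-12 + Y\right) = \left(-12 + Y\right) \left(3 + Y\right)$)
$S{\left(0 \right)} - 315 = \left(-36 + 0^{2} - 0\right) - 315 = \left(-36 + 0 + 0\right) - 315 = -36 - 315 = -351$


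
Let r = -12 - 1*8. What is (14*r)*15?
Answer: -4200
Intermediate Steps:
r = -20 (r = -12 - 8 = -20)
(14*r)*15 = (14*(-20))*15 = -280*15 = -4200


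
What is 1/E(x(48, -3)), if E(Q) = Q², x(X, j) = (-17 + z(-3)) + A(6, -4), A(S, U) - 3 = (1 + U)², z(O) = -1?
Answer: 1/36 ≈ 0.027778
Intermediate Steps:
A(S, U) = 3 + (1 + U)²
x(X, j) = -6 (x(X, j) = (-17 - 1) + (3 + (1 - 4)²) = -18 + (3 + (-3)²) = -18 + (3 + 9) = -18 + 12 = -6)
1/E(x(48, -3)) = 1/((-6)²) = 1/36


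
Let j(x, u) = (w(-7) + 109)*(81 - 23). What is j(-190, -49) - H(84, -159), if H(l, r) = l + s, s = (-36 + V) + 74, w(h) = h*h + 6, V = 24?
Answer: 9366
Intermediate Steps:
w(h) = 6 + h² (w(h) = h² + 6 = 6 + h²)
s = 62 (s = (-36 + 24) + 74 = -12 + 74 = 62)
j(x, u) = 9512 (j(x, u) = ((6 + (-7)²) + 109)*(81 - 23) = ((6 + 49) + 109)*58 = (55 + 109)*58 = 164*58 = 9512)
H(l, r) = 62 + l (H(l, r) = l + 62 = 62 + l)
j(-190, -49) - H(84, -159) = 9512 - (62 + 84) = 9512 - 1*146 = 9512 - 146 = 9366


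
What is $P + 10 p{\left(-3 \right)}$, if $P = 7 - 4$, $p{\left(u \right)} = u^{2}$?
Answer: $93$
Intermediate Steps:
$P = 3$ ($P = 7 - 4 = 3$)
$P + 10 p{\left(-3 \right)} = 3 + 10 \left(-3\right)^{2} = 3 + 10 \cdot 9 = 3 + 90 = 93$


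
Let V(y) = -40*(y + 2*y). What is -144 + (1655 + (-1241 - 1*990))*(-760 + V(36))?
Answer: 2925936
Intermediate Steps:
V(y) = -120*y
-144 + (1655 + (-1241 - 1*990))*(-760 + V(36)) = -144 + (1655 + (-1241 - 1*990))*(-760 - 120*36) = -144 + (1655 + (-1241 - 990))*(-760 - 4320) = -144 + (1655 - 2231)*(-5080) = -144 - 576*(-5080) = -144 + 2926080 = 2925936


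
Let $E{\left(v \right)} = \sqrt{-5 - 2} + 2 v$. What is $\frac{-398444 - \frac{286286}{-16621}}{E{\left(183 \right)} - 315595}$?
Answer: $\frac{94887531752241}{75073523109464} + \frac{301011429 i \sqrt{7}}{75073523109464} \approx 1.2639 + 1.0608 \cdot 10^{-5} i$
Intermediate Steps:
$E{\left(v \right)} = 2 v + i \sqrt{7}$ ($E{\left(v \right)} = \sqrt{-7} + 2 v = i \sqrt{7} + 2 v = 2 v + i \sqrt{7}$)
$\frac{-398444 - \frac{286286}{-16621}}{E{\left(183 \right)} - 315595} = \frac{-398444 - \frac{286286}{-16621}}{\left(2 \cdot 183 + i \sqrt{7}\right) - 315595} = \frac{-398444 - - \frac{26026}{1511}}{\left(366 + i \sqrt{7}\right) - 315595} = \frac{-398444 + \frac{26026}{1511}}{-315229 + i \sqrt{7}} = - \frac{602022858}{1511 \left(-315229 + i \sqrt{7}\right)}$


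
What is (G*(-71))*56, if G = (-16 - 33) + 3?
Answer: 182896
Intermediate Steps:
G = -46 (G = -49 + 3 = -46)
(G*(-71))*56 = -46*(-71)*56 = 3266*56 = 182896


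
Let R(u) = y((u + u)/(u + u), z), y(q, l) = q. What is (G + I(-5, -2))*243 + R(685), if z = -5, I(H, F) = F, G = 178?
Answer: 42769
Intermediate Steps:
R(u) = 1 (R(u) = (u + u)/(u + u) = (2*u)/((2*u)) = (2*u)*(1/(2*u)) = 1)
(G + I(-5, -2))*243 + R(685) = (178 - 2)*243 + 1 = 176*243 + 1 = 42768 + 1 = 42769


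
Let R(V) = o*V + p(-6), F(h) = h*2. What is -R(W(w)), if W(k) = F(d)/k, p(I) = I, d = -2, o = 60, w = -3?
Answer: -74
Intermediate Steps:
F(h) = 2*h
W(k) = -4/k (W(k) = (2*(-2))/k = -4/k)
R(V) = -6 + 60*V (R(V) = 60*V - 6 = -6 + 60*V)
-R(W(w)) = -(-6 + 60*(-4/(-3))) = -(-6 + 60*(-4*(-⅓))) = -(-6 + 60*(4/3)) = -(-6 + 80) = -1*74 = -74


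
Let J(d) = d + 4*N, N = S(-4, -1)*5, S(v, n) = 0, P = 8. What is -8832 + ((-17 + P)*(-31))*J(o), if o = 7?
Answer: -6879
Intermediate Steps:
N = 0 (N = 0*5 = 0)
J(d) = d (J(d) = d + 4*0 = d + 0 = d)
-8832 + ((-17 + P)*(-31))*J(o) = -8832 + ((-17 + 8)*(-31))*7 = -8832 - 9*(-31)*7 = -8832 + 279*7 = -8832 + 1953 = -6879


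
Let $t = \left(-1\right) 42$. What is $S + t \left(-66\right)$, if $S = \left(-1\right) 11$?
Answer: $2761$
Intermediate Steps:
$t = -42$
$S = -11$
$S + t \left(-66\right) = -11 - -2772 = -11 + 2772 = 2761$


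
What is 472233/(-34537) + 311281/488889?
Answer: -220118807240/16884759393 ≈ -13.037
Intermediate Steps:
472233/(-34537) + 311281/488889 = 472233*(-1/34537) + 311281*(1/488889) = -472233/34537 + 311281/488889 = -220118807240/16884759393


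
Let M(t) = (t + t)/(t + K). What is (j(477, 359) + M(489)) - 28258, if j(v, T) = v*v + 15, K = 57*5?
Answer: 25708057/129 ≈ 1.9929e+5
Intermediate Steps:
K = 285
j(v, T) = 15 + v² (j(v, T) = v² + 15 = 15 + v²)
M(t) = 2*t/(285 + t) (M(t) = (t + t)/(t + 285) = (2*t)/(285 + t) = 2*t/(285 + t))
(j(477, 359) + M(489)) - 28258 = ((15 + 477²) + 2*489/(285 + 489)) - 28258 = ((15 + 227529) + 2*489/774) - 28258 = (227544 + 2*489*(1/774)) - 28258 = (227544 + 163/129) - 28258 = 29353339/129 - 28258 = 25708057/129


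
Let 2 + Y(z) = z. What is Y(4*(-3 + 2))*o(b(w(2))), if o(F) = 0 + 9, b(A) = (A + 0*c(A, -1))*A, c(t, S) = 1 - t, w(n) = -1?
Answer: -54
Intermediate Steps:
Y(z) = -2 + z
b(A) = A**2 (b(A) = (A + 0*(1 - A))*A = (A + 0)*A = A*A = A**2)
o(F) = 9
Y(4*(-3 + 2))*o(b(w(2))) = (-2 + 4*(-3 + 2))*9 = (-2 + 4*(-1))*9 = (-2 - 4)*9 = -6*9 = -54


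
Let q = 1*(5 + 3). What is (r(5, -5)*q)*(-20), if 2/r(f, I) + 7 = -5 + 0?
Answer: 80/3 ≈ 26.667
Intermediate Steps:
r(f, I) = -⅙ (r(f, I) = 2/(-7 + (-5 + 0)) = 2/(-7 - 5) = 2/(-12) = 2*(-1/12) = -⅙)
q = 8 (q = 1*8 = 8)
(r(5, -5)*q)*(-20) = -⅙*8*(-20) = -4/3*(-20) = 80/3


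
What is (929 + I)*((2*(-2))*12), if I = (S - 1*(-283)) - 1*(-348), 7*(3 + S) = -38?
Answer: -521328/7 ≈ -74475.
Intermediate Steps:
S = -59/7 (S = -3 + (1/7)*(-38) = -3 - 38/7 = -59/7 ≈ -8.4286)
I = 4358/7 (I = (-59/7 - 1*(-283)) - 1*(-348) = (-59/7 + 283) + 348 = 1922/7 + 348 = 4358/7 ≈ 622.57)
(929 + I)*((2*(-2))*12) = (929 + 4358/7)*((2*(-2))*12) = 10861*(-4*12)/7 = (10861/7)*(-48) = -521328/7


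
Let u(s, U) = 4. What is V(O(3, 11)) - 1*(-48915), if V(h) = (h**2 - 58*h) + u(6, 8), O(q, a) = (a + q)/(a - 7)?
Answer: 194913/4 ≈ 48728.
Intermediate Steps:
O(q, a) = (a + q)/(-7 + a)
V(h) = 4 + h**2 - 58*h (V(h) = (h**2 - 58*h) + 4 = 4 + h**2 - 58*h)
V(O(3, 11)) - 1*(-48915) = (4 + ((11 + 3)/(-7 + 11))**2 - 58*(11 + 3)/(-7 + 11)) - 1*(-48915) = (4 + (14/4)**2 - 58*14/4) + 48915 = (4 + ((1/4)*14)**2 - 29*14/2) + 48915 = (4 + (7/2)**2 - 58*7/2) + 48915 = (4 + 49/4 - 203) + 48915 = -747/4 + 48915 = 194913/4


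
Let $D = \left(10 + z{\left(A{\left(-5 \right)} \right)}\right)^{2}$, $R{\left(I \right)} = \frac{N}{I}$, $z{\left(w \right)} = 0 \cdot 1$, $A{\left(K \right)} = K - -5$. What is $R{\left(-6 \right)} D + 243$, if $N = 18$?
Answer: $-57$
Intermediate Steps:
$A{\left(K \right)} = 5 + K$ ($A{\left(K \right)} = K + 5 = 5 + K$)
$z{\left(w \right)} = 0$
$R{\left(I \right)} = \frac{18}{I}$
$D = 100$ ($D = \left(10 + 0\right)^{2} = 10^{2} = 100$)
$R{\left(-6 \right)} D + 243 = \frac{18}{-6} \cdot 100 + 243 = 18 \left(- \frac{1}{6}\right) 100 + 243 = \left(-3\right) 100 + 243 = -300 + 243 = -57$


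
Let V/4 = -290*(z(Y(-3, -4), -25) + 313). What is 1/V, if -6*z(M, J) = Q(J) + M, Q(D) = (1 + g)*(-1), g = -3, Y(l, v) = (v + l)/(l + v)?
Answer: -1/362500 ≈ -2.7586e-6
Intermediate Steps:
Y(l, v) = 1 (Y(l, v) = (l + v)/(l + v) = 1)
Q(D) = 2 (Q(D) = (1 - 3)*(-1) = -2*(-1) = 2)
z(M, J) = -1/3 - M/6 (z(M, J) = -(2 + M)/6 = -1/3 - M/6)
V = -362500 (V = 4*(-290*((-1/3 - 1/6*1) + 313)) = 4*(-290*((-1/3 - 1/6) + 313)) = 4*(-290*(-1/2 + 313)) = 4*(-290*625/2) = 4*(-90625) = -362500)
1/V = 1/(-362500) = -1/362500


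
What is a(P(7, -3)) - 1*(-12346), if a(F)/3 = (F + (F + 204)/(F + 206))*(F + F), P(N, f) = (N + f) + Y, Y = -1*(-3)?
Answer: 900394/71 ≈ 12682.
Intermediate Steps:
Y = 3
P(N, f) = 3 + N + f (P(N, f) = (N + f) + 3 = 3 + N + f)
a(F) = 6*F*(F + (204 + F)/(206 + F)) (a(F) = 3*((F + (F + 204)/(F + 206))*(F + F)) = 3*((F + (204 + F)/(206 + F))*(2*F)) = 3*(2*F*(F + (204 + F)/(206 + F))) = 6*F*(F + (204 + F)/(206 + F)))
a(P(7, -3)) - 1*(-12346) = 6*(3 + 7 - 3)*(204 + (3 + 7 - 3)² + 207*(3 + 7 - 3))/(206 + (3 + 7 - 3)) - 1*(-12346) = 6*7*(204 + 7² + 207*7)/(206 + 7) + 12346 = 6*7*(204 + 49 + 1449)/213 + 12346 = 6*7*(1/213)*1702 + 12346 = 23828/71 + 12346 = 900394/71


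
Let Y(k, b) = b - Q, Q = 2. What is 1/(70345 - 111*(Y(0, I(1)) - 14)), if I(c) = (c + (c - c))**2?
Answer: 1/72010 ≈ 1.3887e-5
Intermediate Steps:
I(c) = c**2 (I(c) = (c + 0)**2 = c**2)
Y(k, b) = -2 + b (Y(k, b) = b - 1*2 = b - 2 = -2 + b)
1/(70345 - 111*(Y(0, I(1)) - 14)) = 1/(70345 - 111*((-2 + 1**2) - 14)) = 1/(70345 - 111*((-2 + 1) - 14)) = 1/(70345 - 111*(-1 - 14)) = 1/(70345 - 111*(-15)) = 1/(70345 + 1665) = 1/72010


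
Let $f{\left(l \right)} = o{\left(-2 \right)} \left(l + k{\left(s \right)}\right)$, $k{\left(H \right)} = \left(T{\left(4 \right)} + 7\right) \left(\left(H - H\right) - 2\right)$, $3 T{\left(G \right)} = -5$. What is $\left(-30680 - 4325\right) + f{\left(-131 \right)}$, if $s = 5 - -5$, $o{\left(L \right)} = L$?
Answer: $- \frac{104165}{3} \approx -34722.0$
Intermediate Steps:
$T{\left(G \right)} = - \frac{5}{3}$ ($T{\left(G \right)} = \frac{1}{3} \left(-5\right) = - \frac{5}{3}$)
$s = 10$ ($s = 5 + 5 = 10$)
$k{\left(H \right)} = - \frac{32}{3}$ ($k{\left(H \right)} = \left(- \frac{5}{3} + 7\right) \left(\left(H - H\right) - 2\right) = \frac{16 \left(0 - 2\right)}{3} = \frac{16}{3} \left(-2\right) = - \frac{32}{3}$)
$f{\left(l \right)} = \frac{64}{3} - 2 l$ ($f{\left(l \right)} = - 2 \left(l - \frac{32}{3}\right) = - 2 \left(- \frac{32}{3} + l\right) = \frac{64}{3} - 2 l$)
$\left(-30680 - 4325\right) + f{\left(-131 \right)} = \left(-30680 - 4325\right) + \left(\frac{64}{3} - -262\right) = -35005 + \left(\frac{64}{3} + 262\right) = -35005 + \frac{850}{3} = - \frac{104165}{3}$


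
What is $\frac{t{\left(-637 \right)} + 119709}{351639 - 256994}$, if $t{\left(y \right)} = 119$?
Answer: $\frac{119828}{94645} \approx 1.2661$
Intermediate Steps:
$\frac{t{\left(-637 \right)} + 119709}{351639 - 256994} = \frac{119 + 119709}{351639 - 256994} = \frac{119828}{94645}$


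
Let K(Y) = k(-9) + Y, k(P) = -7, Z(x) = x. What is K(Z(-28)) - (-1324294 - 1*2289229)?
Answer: 3613488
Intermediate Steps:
K(Y) = -7 + Y
K(Z(-28)) - (-1324294 - 1*2289229) = (-7 - 28) - (-1324294 - 1*2289229) = -35 - (-1324294 - 2289229) = -35 - 1*(-3613523) = -35 + 3613523 = 3613488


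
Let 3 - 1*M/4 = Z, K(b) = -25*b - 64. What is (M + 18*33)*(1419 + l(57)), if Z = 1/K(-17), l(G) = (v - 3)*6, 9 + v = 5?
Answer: 301235274/361 ≈ 8.3445e+5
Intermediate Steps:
v = -4 (v = -9 + 5 = -4)
K(b) = -64 - 25*b
l(G) = -42 (l(G) = (-4 - 3)*6 = -7*6 = -42)
Z = 1/361 (Z = 1/(-64 - 25*(-17)) = 1/(-64 + 425) = 1/361 ≈ 0.0027701)
M = 4328/361 (M = 12 - 4*1/361 = 12 - 4/361 = 4328/361 ≈ 11.989)
(M + 18*33)*(1419 + l(57)) = (4328/361 + 18*33)*(1419 - 42) = (4328/361 + 594)*1377 = (218762/361)*1377 = 301235274/361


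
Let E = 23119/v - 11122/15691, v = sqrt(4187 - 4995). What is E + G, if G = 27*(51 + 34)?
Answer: 35999723/15691 - 23119*I*sqrt(202)/404 ≈ 2294.3 - 813.32*I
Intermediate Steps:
v = 2*I*sqrt(202) (v = sqrt(-808) = 2*I*sqrt(202) ≈ 28.425*I)
G = 2295 (G = 27*85 = 2295)
E = -11122/15691 - 23119*I*sqrt(202)/404 (E = 23119/((2*I*sqrt(202))) - 11122/15691 = 23119*(-I*sqrt(202)/404) - 11122*1/15691 = -23119*I*sqrt(202)/404 - 11122/15691 = -11122/15691 - 23119*I*sqrt(202)/404 ≈ -0.70881 - 813.32*I)
E + G = (-11122/15691 - 23119*I*sqrt(202)/404) + 2295 = 35999723/15691 - 23119*I*sqrt(202)/404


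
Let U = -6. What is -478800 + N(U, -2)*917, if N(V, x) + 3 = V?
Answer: -487053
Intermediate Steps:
N(V, x) = -3 + V
-478800 + N(U, -2)*917 = -478800 + (-3 - 6)*917 = -478800 - 9*917 = -478800 - 8253 = -487053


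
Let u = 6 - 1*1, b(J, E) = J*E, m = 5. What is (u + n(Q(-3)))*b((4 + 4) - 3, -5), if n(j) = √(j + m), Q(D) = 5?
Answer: -125 - 25*√10 ≈ -204.06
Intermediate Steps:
b(J, E) = E*J
n(j) = √(5 + j) (n(j) = √(j + 5) = √(5 + j))
u = 5 (u = 6 - 1 = 5)
(u + n(Q(-3)))*b((4 + 4) - 3, -5) = (5 + √(5 + 5))*(-5*((4 + 4) - 3)) = (5 + √10)*(-5*(8 - 3)) = (5 + √10)*(-5*5) = (5 + √10)*(-25) = -125 - 25*√10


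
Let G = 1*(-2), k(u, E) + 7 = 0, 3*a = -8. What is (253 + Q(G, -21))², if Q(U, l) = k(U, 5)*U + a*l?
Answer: 104329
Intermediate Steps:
a = -8/3 (a = (⅓)*(-8) = -8/3 ≈ -2.6667)
k(u, E) = -7 (k(u, E) = -7 + 0 = -7)
G = -2
Q(U, l) = -7*U - 8*l/3
(253 + Q(G, -21))² = (253 + (-7*(-2) - 8/3*(-21)))² = (253 + (14 + 56))² = (253 + 70)² = 323² = 104329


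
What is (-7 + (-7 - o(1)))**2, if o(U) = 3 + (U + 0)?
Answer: 324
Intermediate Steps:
o(U) = 3 + U
(-7 + (-7 - o(1)))**2 = (-7 + (-7 - (3 + 1)))**2 = (-7 + (-7 - 1*4))**2 = (-7 + (-7 - 4))**2 = (-7 - 11)**2 = (-18)**2 = 324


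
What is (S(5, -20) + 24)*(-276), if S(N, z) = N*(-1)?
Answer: -5244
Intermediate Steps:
S(N, z) = -N
(S(5, -20) + 24)*(-276) = (-1*5 + 24)*(-276) = (-5 + 24)*(-276) = 19*(-276) = -5244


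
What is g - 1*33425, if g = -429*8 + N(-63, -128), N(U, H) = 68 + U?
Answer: -36852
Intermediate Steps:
g = -3427 (g = -429*8 + (68 - 63) = -3432 + 5 = -3427)
g - 1*33425 = -3427 - 1*33425 = -3427 - 33425 = -36852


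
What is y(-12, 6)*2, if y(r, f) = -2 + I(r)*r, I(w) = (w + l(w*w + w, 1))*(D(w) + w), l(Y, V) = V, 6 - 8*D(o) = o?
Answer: -2578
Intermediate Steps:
D(o) = 3/4 - o/8
I(w) = (1 + w)*(3/4 + 7*w/8) (I(w) = (w + 1)*((3/4 - w/8) + w) = (1 + w)*(3/4 + 7*w/8))
y(r, f) = -2 + r*(3/4 + 7*r**2/8 + 13*r/8) (y(r, f) = -2 + (3/4 + 7*r**2/8 + 13*r/8)*r = -2 + r*(3/4 + 7*r**2/8 + 13*r/8))
y(-12, 6)*2 = (-2 + (3/4)*(-12) + (7/8)*(-12)**3 + (13/8)*(-12)**2)*2 = (-2 - 9 + (7/8)*(-1728) + (13/8)*144)*2 = (-2 - 9 - 1512 + 234)*2 = -1289*2 = -2578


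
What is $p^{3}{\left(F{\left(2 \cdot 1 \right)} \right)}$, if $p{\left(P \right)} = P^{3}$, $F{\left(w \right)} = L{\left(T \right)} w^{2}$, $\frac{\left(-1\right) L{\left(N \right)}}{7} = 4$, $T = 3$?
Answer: $-2773078757450186752$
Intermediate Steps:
$L{\left(N \right)} = -28$ ($L{\left(N \right)} = \left(-7\right) 4 = -28$)
$F{\left(w \right)} = - 28 w^{2}$
$p^{3}{\left(F{\left(2 \cdot 1 \right)} \right)} = \left(\left(- 28 \left(2 \cdot 1\right)^{2}\right)^{3}\right)^{3} = \left(\left(- 28 \cdot 2^{2}\right)^{3}\right)^{3} = \left(\left(\left(-28\right) 4\right)^{3}\right)^{3} = \left(\left(-112\right)^{3}\right)^{3} = \left(-1404928\right)^{3} = -2773078757450186752$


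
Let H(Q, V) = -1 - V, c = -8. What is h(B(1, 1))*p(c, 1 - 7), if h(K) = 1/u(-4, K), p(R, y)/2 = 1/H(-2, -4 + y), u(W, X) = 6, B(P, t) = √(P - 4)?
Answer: 1/27 ≈ 0.037037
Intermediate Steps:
B(P, t) = √(-4 + P)
p(R, y) = 2/(3 - y) (p(R, y) = 2/(-1 - (-4 + y)) = 2/(-1 + (4 - y)) = 2/(3 - y))
h(K) = ⅙ (h(K) = 1/6 = ⅙)
h(B(1, 1))*p(c, 1 - 7) = (-2/(-3 + (1 - 7)))/6 = (-2/(-3 - 6))/6 = (-2/(-9))/6 = (-2*(-⅑))/6 = (⅙)*(2/9) = 1/27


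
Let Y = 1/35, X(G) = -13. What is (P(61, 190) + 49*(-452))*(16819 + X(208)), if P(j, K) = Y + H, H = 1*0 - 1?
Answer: -13028246484/35 ≈ -3.7224e+8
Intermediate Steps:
H = -1 (H = 0 - 1 = -1)
Y = 1/35 ≈ 0.028571
P(j, K) = -34/35 (P(j, K) = 1/35 - 1 = -34/35)
(P(61, 190) + 49*(-452))*(16819 + X(208)) = (-34/35 + 49*(-452))*(16819 - 13) = (-34/35 - 22148)*16806 = -775214/35*16806 = -13028246484/35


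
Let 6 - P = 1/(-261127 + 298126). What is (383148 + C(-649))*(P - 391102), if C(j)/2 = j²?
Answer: -17733905697122750/36999 ≈ -4.7931e+11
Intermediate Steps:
C(j) = 2*j²
P = 221993/36999 (P = 6 - 1/(-261127 + 298126) = 6 - 1/36999 = 221993/36999 ≈ 6.0000)
(383148 + C(-649))*(P - 391102) = (383148 + 2*(-649)²)*(221993/36999 - 391102) = (383148 + 2*421201)*(-14470160905/36999) = (383148 + 842402)*(-14470160905/36999) = 1225550*(-14470160905/36999) = -17733905697122750/36999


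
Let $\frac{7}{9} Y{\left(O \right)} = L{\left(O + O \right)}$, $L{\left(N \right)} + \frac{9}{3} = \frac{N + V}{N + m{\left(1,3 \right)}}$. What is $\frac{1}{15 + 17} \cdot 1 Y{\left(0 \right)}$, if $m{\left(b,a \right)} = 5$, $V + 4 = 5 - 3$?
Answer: $- \frac{153}{1120} \approx -0.13661$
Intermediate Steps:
$V = -2$ ($V = -4 + \left(5 - 3\right) = -4 + 2 = -2$)
$L{\left(N \right)} = -3 + \frac{-2 + N}{5 + N}$ ($L{\left(N \right)} = -3 + \frac{N - 2}{N + 5} = -3 + \frac{-2 + N}{5 + N}$)
$Y{\left(O \right)} = \frac{9 \left(-17 - 4 O\right)}{7 \left(5 + 2 O\right)}$ ($Y{\left(O \right)} = \frac{9 \frac{-17 - 2 \left(O + O\right)}{5 + \left(O + O\right)}}{7} = \frac{9 \frac{-17 - 2 \cdot 2 O}{5 + 2 O}}{7} = \frac{9 \frac{-17 - 4 O}{5 + 2 O}}{7} = \frac{9 \left(-17 - 4 O\right)}{7 \left(5 + 2 O\right)}$)
$\frac{1}{15 + 17} \cdot 1 Y{\left(0 \right)} = \frac{1}{15 + 17} \cdot 1 \frac{9 \left(-17 - 0\right)}{7 \left(5 + 2 \cdot 0\right)} = \frac{1}{32} \cdot 1 \frac{9 \left(-17 + 0\right)}{7 \left(5 + 0\right)} = \frac{1}{32} \cdot 1 \cdot \frac{9}{7} \cdot \frac{1}{5} \left(-17\right) = \frac{\frac{9}{7} \cdot \frac{1}{5} \left(-17\right)}{32} = \frac{1}{32} \left(- \frac{153}{35}\right) = - \frac{153}{1120}$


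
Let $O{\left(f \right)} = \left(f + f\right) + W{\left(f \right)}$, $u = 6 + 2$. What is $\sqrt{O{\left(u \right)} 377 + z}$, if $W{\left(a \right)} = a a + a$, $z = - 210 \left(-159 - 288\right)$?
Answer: $\sqrt{127046} \approx 356.44$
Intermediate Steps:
$z = 93870$ ($z = \left(-210\right) \left(-447\right) = 93870$)
$W{\left(a \right)} = a + a^{2}$ ($W{\left(a \right)} = a^{2} + a = a + a^{2}$)
$u = 8$
$O{\left(f \right)} = 2 f + f \left(1 + f\right)$ ($O{\left(f \right)} = \left(f + f\right) + f \left(1 + f\right) = 2 f + f \left(1 + f\right)$)
$\sqrt{O{\left(u \right)} 377 + z} = \sqrt{8 \left(3 + 8\right) 377 + 93870} = \sqrt{8 \cdot 11 \cdot 377 + 93870} = \sqrt{88 \cdot 377 + 93870} = \sqrt{33176 + 93870} = \sqrt{127046}$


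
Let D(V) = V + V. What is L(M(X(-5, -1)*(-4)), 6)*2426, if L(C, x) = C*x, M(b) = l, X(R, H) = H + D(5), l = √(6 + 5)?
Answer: 14556*√11 ≈ 48277.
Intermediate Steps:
D(V) = 2*V
l = √11 ≈ 3.3166
X(R, H) = 10 + H (X(R, H) = H + 2*5 = H + 10 = 10 + H)
M(b) = √11
L(M(X(-5, -1)*(-4)), 6)*2426 = (√11*6)*2426 = (6*√11)*2426 = 14556*√11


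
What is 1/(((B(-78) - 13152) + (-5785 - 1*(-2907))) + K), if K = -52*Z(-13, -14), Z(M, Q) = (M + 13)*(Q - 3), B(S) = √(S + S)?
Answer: -8015/128480528 - I*√39/128480528 ≈ -6.2383e-5 - 4.8607e-8*I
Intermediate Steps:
B(S) = √2*√S (B(S) = √(2*S) = √2*√S)
Z(M, Q) = (-3 + Q)*(13 + M) (Z(M, Q) = (13 + M)*(-3 + Q) = (-3 + Q)*(13 + M))
K = 0 (K = -52*(-39 - 3*(-13) + 13*(-14) - 13*(-14)) = -52*(-39 + 39 - 182 + 182) = -52*0 = 0)
1/(((B(-78) - 13152) + (-5785 - 1*(-2907))) + K) = 1/(((√2*√(-78) - 13152) + (-5785 - 1*(-2907))) + 0) = 1/(((√2*(I*√78) - 13152) + (-5785 + 2907)) + 0) = 1/(((2*I*√39 - 13152) - 2878) + 0) = 1/(((-13152 + 2*I*√39) - 2878) + 0) = 1/((-16030 + 2*I*√39) + 0) = 1/(-16030 + 2*I*√39)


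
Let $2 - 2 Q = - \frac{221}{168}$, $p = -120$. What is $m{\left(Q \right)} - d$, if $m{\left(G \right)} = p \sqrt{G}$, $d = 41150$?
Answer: $-41150 - \frac{10 \sqrt{11697}}{7} \approx -41305.0$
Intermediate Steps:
$Q = \frac{557}{336}$ ($Q = 1 - \frac{\left(-221\right) \frac{1}{168}}{2} = 1 - - \frac{221}{336} = 1 + \frac{221}{336} = \frac{557}{336} \approx 1.6577$)
$m{\left(G \right)} = - 120 \sqrt{G}$
$m{\left(Q \right)} - d = - 120 \sqrt{\frac{557}{336}} - 41150 = - 120 \frac{\sqrt{11697}}{84} - 41150 = - \frac{10 \sqrt{11697}}{7} - 41150 = -41150 - \frac{10 \sqrt{11697}}{7}$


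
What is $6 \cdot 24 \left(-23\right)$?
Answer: $-3312$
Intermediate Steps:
$6 \cdot 24 \left(-23\right) = 144 \left(-23\right) = -3312$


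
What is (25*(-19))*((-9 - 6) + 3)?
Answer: 5700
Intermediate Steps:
(25*(-19))*((-9 - 6) + 3) = -475*(-15 + 3) = -475*(-12) = 5700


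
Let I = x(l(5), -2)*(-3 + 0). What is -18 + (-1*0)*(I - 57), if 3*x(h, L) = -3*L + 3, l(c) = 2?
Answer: -18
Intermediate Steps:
x(h, L) = 1 - L (x(h, L) = (-3*L + 3)/3 = (3 - 3*L)/3 = 1 - L)
I = -9 (I = (1 - 1*(-2))*(-3 + 0) = (1 + 2)*(-3) = 3*(-3) = -9)
-18 + (-1*0)*(I - 57) = -18 + (-1*0)*(-9 - 57) = -18 + 0*(-66) = -18 + 0 = -18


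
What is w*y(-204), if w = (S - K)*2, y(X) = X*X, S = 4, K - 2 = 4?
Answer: -166464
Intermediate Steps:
K = 6 (K = 2 + 4 = 6)
y(X) = X²
w = -4 (w = (4 - 1*6)*2 = (4 - 6)*2 = -2*2 = -4)
w*y(-204) = -4*(-204)² = -4*41616 = -166464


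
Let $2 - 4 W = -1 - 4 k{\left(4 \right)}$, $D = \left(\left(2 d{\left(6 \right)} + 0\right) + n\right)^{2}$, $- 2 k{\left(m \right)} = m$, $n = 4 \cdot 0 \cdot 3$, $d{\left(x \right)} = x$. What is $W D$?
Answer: $-180$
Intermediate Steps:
$n = 0$ ($n = 0 \cdot 3 = 0$)
$k{\left(m \right)} = - \frac{m}{2}$
$D = 144$ ($D = \left(\left(2 \cdot 6 + 0\right) + 0\right)^{2} = \left(\left(12 + 0\right) + 0\right)^{2} = \left(12 + 0\right)^{2} = 12^{2} = 144$)
$W = - \frac{5}{4}$ ($W = \frac{1}{2} - \frac{-1 - 4 \left(\left(- \frac{1}{2}\right) 4\right)}{4} = \frac{1}{2} - \frac{-1 - -8}{4} = \frac{1}{2} - \frac{-1 + 8}{4} = \frac{1}{2} - \frac{7}{4} = - \frac{5}{4} \approx -1.25$)
$W D = \left(- \frac{5}{4}\right) 144 = -180$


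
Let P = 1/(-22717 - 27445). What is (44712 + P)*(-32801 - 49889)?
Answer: -92730358016335/25081 ≈ -3.6972e+9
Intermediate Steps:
P = -1/50162 (P = 1/(-50162) = -1/50162 ≈ -1.9935e-5)
(44712 + P)*(-32801 - 49889) = (44712 - 1/50162)*(-32801 - 49889) = (2242843343/50162)*(-82690) = -92730358016335/25081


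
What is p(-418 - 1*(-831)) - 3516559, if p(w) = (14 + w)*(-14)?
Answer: -3522537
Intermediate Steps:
p(w) = -196 - 14*w
p(-418 - 1*(-831)) - 3516559 = (-196 - 14*(-418 - 1*(-831))) - 3516559 = (-196 - 14*(-418 + 831)) - 3516559 = (-196 - 14*413) - 3516559 = (-196 - 5782) - 3516559 = -5978 - 3516559 = -3522537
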